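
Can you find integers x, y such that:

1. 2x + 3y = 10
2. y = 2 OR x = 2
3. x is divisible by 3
No

The full constraint system is jointly infeasible over the integers. Each constraint and what it forces:

  - 2x + 3y = 10: is a linear equation tying the variables together
  - y = 2 OR x = 2: forces a choice: either y = 2 or x = 2
  - x is divisible by 3: restricts x to multiples of 3

Modular obstruction: writing x = 3x', every remaining term of the linear equation is divisible by 3, so the left side is ≡ 0 (mod 3); but the right side 10 ≡ 1 (mod 3). No integers can satisfy it.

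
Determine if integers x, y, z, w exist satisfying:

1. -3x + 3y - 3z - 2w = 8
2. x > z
Yes

Take x = 0, y = 1, z = -1, w = -1. Substituting into each constraint:
  (1) -3(0) + 3(1) - 3(-1) - 2(-1) = 8 ✓
  (2) 0 > -1 ✓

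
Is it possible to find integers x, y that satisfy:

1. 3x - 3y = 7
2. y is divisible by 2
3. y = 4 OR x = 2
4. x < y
No

Even the single constraint (3x - 3y = 7) is infeasible over the integers.

  - 3x - 3y = 7: every term on the left is divisible by 3, so the LHS ≡ 0 (mod 3), but the RHS 7 is not — no integer solution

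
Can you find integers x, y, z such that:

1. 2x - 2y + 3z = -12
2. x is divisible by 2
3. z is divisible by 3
Yes

Take x = 0, y = 6, z = 0. Substituting into each constraint:
  (1) 2(0) - 2(6) + 3(0) = -12 ✓
  (2) 0 = 2 × 0, remainder 0 ✓
  (3) 0 = 3 × 0, remainder 0 ✓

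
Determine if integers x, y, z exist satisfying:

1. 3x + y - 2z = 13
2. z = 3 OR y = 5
Yes

Take x = 6, y = 5, z = 5. Substituting into each constraint:
  (1) 3(6) + 5 - 2(5) = 13 ✓
  (2) y = 5, target 5 ✓ (second branch holds)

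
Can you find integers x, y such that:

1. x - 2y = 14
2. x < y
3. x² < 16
No

The full constraint system is jointly infeasible over the integers. Each constraint and what it forces:

  - x - 2y = 14: is a linear equation tying the variables together
  - x < y: bounds one variable relative to another variable
  - x² < 16: restricts x to |x| ≤ 3

Propagating the comparison: y > x and x ≥ -3 give y ≥ -2. Range argument: with x ∈ [-3, 3], y ∈ [-2, ∞], the left side of the equation is at most 7, but the right side is 14 > 7. No integer solution exists.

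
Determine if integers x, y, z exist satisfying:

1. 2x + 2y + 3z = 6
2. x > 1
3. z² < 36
Yes

Take x = 2, y = 1, z = 0. Substituting into each constraint:
  (1) 2(2) + 2(1) + 3(0) = 6 ✓
  (2) 2 > 1 ✓
  (3) z² = (0)² = 0, and 0 < 36 ✓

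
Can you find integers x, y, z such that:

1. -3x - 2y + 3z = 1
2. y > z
Yes

Take x = -1, y = 1, z = 0. Substituting into each constraint:
  (1) -3(-1) - 2(1) + 3(0) = 1 ✓
  (2) 1 > 0 ✓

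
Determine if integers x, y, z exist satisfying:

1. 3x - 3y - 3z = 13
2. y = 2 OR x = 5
No

Even the single constraint (3x - 3y - 3z = 13) is infeasible over the integers.

  - 3x - 3y - 3z = 13: every term on the left is divisible by 3, so the LHS ≡ 0 (mod 3), but the RHS 13 is not — no integer solution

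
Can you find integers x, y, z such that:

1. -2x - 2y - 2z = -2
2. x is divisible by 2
Yes

Take x = 0, y = 0, z = 1. Substituting into each constraint:
  (1) -2(0) - 2(0) - 2(1) = -2 ✓
  (2) 0 = 2 × 0, remainder 0 ✓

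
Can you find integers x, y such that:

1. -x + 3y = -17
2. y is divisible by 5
Yes

Take x = 17, y = 0. Substituting into each constraint:
  (1) (-17) + 3(0) = -17 ✓
  (2) 0 = 5 × 0, remainder 0 ✓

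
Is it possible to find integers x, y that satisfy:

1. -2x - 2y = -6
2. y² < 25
Yes

Take x = 3, y = 0. Substituting into each constraint:
  (1) -2(3) - 2(0) = -6 ✓
  (2) y² = (0)² = 0, and 0 < 25 ✓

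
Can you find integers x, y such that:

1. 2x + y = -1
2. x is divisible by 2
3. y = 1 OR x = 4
Yes

Take x = 4, y = -9. Substituting into each constraint:
  (1) 2(4) + (-9) = -1 ✓
  (2) 4 = 2 × 2, remainder 0 ✓
  (3) x = 4, target 4 ✓ (second branch holds)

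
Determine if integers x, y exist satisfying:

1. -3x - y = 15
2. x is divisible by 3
Yes

Take x = 0, y = -15. Substituting into each constraint:
  (1) -3(0) + 15 = 15 ✓
  (2) 0 = 3 × 0, remainder 0 ✓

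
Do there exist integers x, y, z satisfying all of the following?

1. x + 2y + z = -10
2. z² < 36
Yes

Take x = -10, y = 0, z = 0. Substituting into each constraint:
  (1) (-10) + 2(0) + 0 = -10 ✓
  (2) z² = (0)² = 0, and 0 < 36 ✓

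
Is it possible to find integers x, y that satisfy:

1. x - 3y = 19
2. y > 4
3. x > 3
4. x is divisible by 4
Yes

Take x = 40, y = 7. Substituting into each constraint:
  (1) 40 - 3(7) = 19 ✓
  (2) 7 > 4 ✓
  (3) 40 > 3 ✓
  (4) 40 = 4 × 10, remainder 0 ✓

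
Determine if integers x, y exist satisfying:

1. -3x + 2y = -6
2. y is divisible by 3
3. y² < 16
Yes

Take x = 2, y = 0. Substituting into each constraint:
  (1) -3(2) + 2(0) = -6 ✓
  (2) 0 = 3 × 0, remainder 0 ✓
  (3) y² = (0)² = 0, and 0 < 16 ✓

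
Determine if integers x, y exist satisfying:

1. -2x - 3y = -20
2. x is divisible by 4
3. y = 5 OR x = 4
Yes

Take x = 4, y = 4. Substituting into each constraint:
  (1) -2(4) - 3(4) = -20 ✓
  (2) 4 = 4 × 1, remainder 0 ✓
  (3) x = 4, target 4 ✓ (second branch holds)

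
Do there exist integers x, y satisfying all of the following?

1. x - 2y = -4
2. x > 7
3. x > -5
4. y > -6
Yes

Take x = 8, y = 6. Substituting into each constraint:
  (1) 8 - 2(6) = -4 ✓
  (2) 8 > 7 ✓
  (3) 8 > -5 ✓
  (4) 6 > -6 ✓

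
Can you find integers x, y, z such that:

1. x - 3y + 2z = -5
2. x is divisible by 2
Yes

Take x = 0, y = 1, z = -1. Substituting into each constraint:
  (1) 0 - 3(1) + 2(-1) = -5 ✓
  (2) 0 = 2 × 0, remainder 0 ✓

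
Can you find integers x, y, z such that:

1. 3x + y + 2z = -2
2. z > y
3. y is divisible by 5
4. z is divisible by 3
Yes

Take x = 3, y = -5, z = -3. Substituting into each constraint:
  (1) 3(3) + (-5) + 2(-3) = -2 ✓
  (2) -3 > -5 ✓
  (3) -5 = 5 × -1, remainder 0 ✓
  (4) -3 = 3 × -1, remainder 0 ✓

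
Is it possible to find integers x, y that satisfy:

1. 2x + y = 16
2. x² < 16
Yes

Take x = 0, y = 16. Substituting into each constraint:
  (1) 2(0) + 16 = 16 ✓
  (2) x² = (0)² = 0, and 0 < 16 ✓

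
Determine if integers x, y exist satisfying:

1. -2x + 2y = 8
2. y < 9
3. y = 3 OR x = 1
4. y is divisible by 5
Yes

Take x = 1, y = 5. Substituting into each constraint:
  (1) -2(1) + 2(5) = 8 ✓
  (2) 5 < 9 ✓
  (3) x = 1, target 1 ✓ (second branch holds)
  (4) 5 = 5 × 1, remainder 0 ✓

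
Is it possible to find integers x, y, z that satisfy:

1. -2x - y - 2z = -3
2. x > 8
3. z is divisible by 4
Yes

Take x = 9, y = -15, z = 0. Substituting into each constraint:
  (1) -2(9) + 15 - 2(0) = -3 ✓
  (2) 9 > 8 ✓
  (3) 0 = 4 × 0, remainder 0 ✓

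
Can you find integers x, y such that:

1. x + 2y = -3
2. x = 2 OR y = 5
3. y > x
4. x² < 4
No

The full constraint system is jointly infeasible over the integers. Each constraint and what it forces:

  - x + 2y = -3: is a linear equation tying the variables together
  - x = 2 OR y = 5: forces a choice: either x = 2 or y = 5
  - y > x: bounds one variable relative to another variable
  - x² < 4: restricts x to |x| ≤ 1

Split on the disjunction (x = 2 OR y = 5):
  • If x = 2: this contradicts x² < 4, which requires |x| ≤ 1.
  • If y = 5: the equation forces x = -13, but x² < 4 requires |x| ≤ 1.
Both branches are infeasible, so the system has no integer solution.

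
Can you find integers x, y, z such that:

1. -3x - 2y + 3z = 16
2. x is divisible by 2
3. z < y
Yes

Take x = 0, y = 19, z = 18. Substituting into each constraint:
  (1) -3(0) - 2(19) + 3(18) = 16 ✓
  (2) 0 = 2 × 0, remainder 0 ✓
  (3) 18 < 19 ✓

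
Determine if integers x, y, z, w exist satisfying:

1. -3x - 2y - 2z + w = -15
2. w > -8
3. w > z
Yes

Take x = 0, y = 8, z = 0, w = 1. Substituting into each constraint:
  (1) -3(0) - 2(8) - 2(0) + 1 = -15 ✓
  (2) 1 > -8 ✓
  (3) 1 > 0 ✓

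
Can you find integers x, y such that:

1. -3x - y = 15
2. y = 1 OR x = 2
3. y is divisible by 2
No

The full constraint system is jointly infeasible over the integers. Each constraint and what it forces:

  - -3x - y = 15: is a linear equation tying the variables together
  - y = 1 OR x = 2: forces a choice: either y = 1 or x = 2
  - y is divisible by 2: restricts y to multiples of 2

Split on the disjunction (y = 1 OR x = 2):
  • If y = 1: this contradicts the divisibility constraint — 1 is not a multiple of 2.
  • If x = 2: with x = 2, writing y = 2y', every remaining term of the linear equation is divisible by 2, so the left side is ≡ 0 (mod 2); but the right side 21 ≡ 1 (mod 2). No integers can satisfy it.
Both branches are infeasible, so the system has no integer solution.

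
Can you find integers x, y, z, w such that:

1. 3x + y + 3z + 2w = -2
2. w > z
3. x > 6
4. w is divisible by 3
Yes

Take x = 7, y = -20, z = -1, w = 0. Substituting into each constraint:
  (1) 3(7) + (-20) + 3(-1) + 2(0) = -2 ✓
  (2) 0 > -1 ✓
  (3) 7 > 6 ✓
  (4) 0 = 3 × 0, remainder 0 ✓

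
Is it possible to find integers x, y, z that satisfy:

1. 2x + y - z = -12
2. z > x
Yes

Take x = -1, y = -10, z = 0. Substituting into each constraint:
  (1) 2(-1) + (-10) + 0 = -12 ✓
  (2) 0 > -1 ✓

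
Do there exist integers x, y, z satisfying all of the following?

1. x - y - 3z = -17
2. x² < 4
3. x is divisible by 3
Yes

Take x = 0, y = 17, z = 0. Substituting into each constraint:
  (1) 0 + (-17) - 3(0) = -17 ✓
  (2) x² = (0)² = 0, and 0 < 4 ✓
  (3) 0 = 3 × 0, remainder 0 ✓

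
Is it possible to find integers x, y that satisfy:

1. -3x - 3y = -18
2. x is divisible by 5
Yes

Take x = 0, y = 6. Substituting into each constraint:
  (1) -3(0) - 3(6) = -18 ✓
  (2) 0 = 5 × 0, remainder 0 ✓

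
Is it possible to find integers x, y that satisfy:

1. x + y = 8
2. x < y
Yes

Take x = 3, y = 5. Substituting into each constraint:
  (1) 3 + 5 = 8 ✓
  (2) 3 < 5 ✓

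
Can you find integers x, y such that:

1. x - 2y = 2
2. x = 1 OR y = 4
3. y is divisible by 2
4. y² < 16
No

A contradictory subset is {x - 2y = 2, x = 1 OR y = 4, y² < 16}. No integer assignment can satisfy these jointly:

  - x - 2y = 2: is a linear equation tying the variables together
  - x = 1 OR y = 4: forces a choice: either x = 1 or y = 4
  - y² < 16: restricts y to |y| ≤ 3

Split on the disjunction (x = 1 OR y = 4):
  • If x = 1: with x = 1, every remaining term of the linear equation is divisible by 2, so the left side is ≡ 0 (mod 2); but the right side 1 ≡ 1 (mod 2). No integers can satisfy it.
  • If y = 4: this contradicts y² < 16, which requires |y| ≤ 3.
Both branches are infeasible, so the system has no integer solution.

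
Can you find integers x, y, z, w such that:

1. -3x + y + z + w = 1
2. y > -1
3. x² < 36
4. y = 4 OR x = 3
Yes

Take x = 3, y = 10, z = 0, w = 0. Substituting into each constraint:
  (1) -3(3) + 10 + 0 + 0 = 1 ✓
  (2) 10 > -1 ✓
  (3) x² = (3)² = 9, and 9 < 36 ✓
  (4) x = 3, target 3 ✓ (second branch holds)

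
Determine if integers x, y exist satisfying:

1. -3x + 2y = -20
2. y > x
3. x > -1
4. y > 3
Yes

Take x = 22, y = 23. Substituting into each constraint:
  (1) -3(22) + 2(23) = -20 ✓
  (2) 23 > 22 ✓
  (3) 22 > -1 ✓
  (4) 23 > 3 ✓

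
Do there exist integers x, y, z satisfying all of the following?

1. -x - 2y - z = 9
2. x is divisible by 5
Yes

Take x = 0, y = 0, z = -9. Substituting into each constraint:
  (1) 0 - 2(0) + 9 = 9 ✓
  (2) 0 = 5 × 0, remainder 0 ✓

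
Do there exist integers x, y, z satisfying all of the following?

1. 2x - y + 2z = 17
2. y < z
Yes

Take x = 7, y = 1, z = 2. Substituting into each constraint:
  (1) 2(7) + (-1) + 2(2) = 17 ✓
  (2) 1 < 2 ✓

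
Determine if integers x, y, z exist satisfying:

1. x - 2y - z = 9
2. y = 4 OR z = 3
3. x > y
Yes

Take x = 22, y = 5, z = 3. Substituting into each constraint:
  (1) 22 - 2(5) + (-3) = 9 ✓
  (2) z = 3, target 3 ✓ (second branch holds)
  (3) 22 > 5 ✓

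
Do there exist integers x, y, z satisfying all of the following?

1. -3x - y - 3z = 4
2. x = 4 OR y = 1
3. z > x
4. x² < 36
Yes

Take x = 4, y = -31, z = 5. Substituting into each constraint:
  (1) -3(4) + 31 - 3(5) = 4 ✓
  (2) x = 4, target 4 ✓ (first branch holds)
  (3) 5 > 4 ✓
  (4) x² = (4)² = 16, and 16 < 36 ✓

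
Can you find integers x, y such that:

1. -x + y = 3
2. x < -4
Yes

Take x = -5, y = -2. Substituting into each constraint:
  (1) 5 + (-2) = 3 ✓
  (2) -5 < -4 ✓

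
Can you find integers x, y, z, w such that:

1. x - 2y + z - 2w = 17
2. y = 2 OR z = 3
Yes

Take x = 0, y = 2, z = 1, w = -10. Substituting into each constraint:
  (1) 0 - 2(2) + 1 - 2(-10) = 17 ✓
  (2) y = 2, target 2 ✓ (first branch holds)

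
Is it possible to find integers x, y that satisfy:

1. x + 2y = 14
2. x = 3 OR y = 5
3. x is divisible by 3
No

The full constraint system is jointly infeasible over the integers. Each constraint and what it forces:

  - x + 2y = 14: is a linear equation tying the variables together
  - x = 3 OR y = 5: forces a choice: either x = 3 or y = 5
  - x is divisible by 3: restricts x to multiples of 3

Split on the disjunction (x = 3 OR y = 5):
  • If x = 3: with x = 3, every remaining term of the linear equation is divisible by 2, so the left side is ≡ 0 (mod 2); but the right side 11 ≡ 1 (mod 2). No integers can satisfy it.
  • If y = 5: with y = 5, writing x = 3x', every remaining term of the linear equation is divisible by 3, so the left side is ≡ 0 (mod 3); but the right side 4 ≡ 1 (mod 3). No integers can satisfy it.
Both branches are infeasible, so the system has no integer solution.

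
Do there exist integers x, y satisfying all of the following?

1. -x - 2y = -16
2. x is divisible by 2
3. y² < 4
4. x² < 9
No

A contradictory subset is {-x - 2y = -16, y² < 4, x² < 9}. No integer assignment can satisfy these jointly:

  - -x - 2y = -16: is a linear equation tying the variables together
  - y² < 4: restricts y to |y| ≤ 1
  - x² < 9: restricts x to |x| ≤ 2

Range argument: with x ∈ [-2, 2], y ∈ [-1, 1], the left side of the equation is at least -4, but the right side is -16 < -4. No integer solution exists.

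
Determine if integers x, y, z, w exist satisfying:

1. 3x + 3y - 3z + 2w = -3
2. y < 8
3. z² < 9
Yes

Take x = -1, y = 0, z = 0, w = 0. Substituting into each constraint:
  (1) 3(-1) + 3(0) - 3(0) + 2(0) = -3 ✓
  (2) 0 < 8 ✓
  (3) z² = (0)² = 0, and 0 < 9 ✓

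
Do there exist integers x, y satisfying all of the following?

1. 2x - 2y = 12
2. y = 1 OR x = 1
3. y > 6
No

The full constraint system is jointly infeasible over the integers. Each constraint and what it forces:

  - 2x - 2y = 12: is a linear equation tying the variables together
  - y = 1 OR x = 1: forces a choice: either y = 1 or x = 1
  - y > 6: bounds one variable relative to a constant

Split on the disjunction (y = 1 OR x = 1):
  • If y = 1: this contradicts the bound y ≥ 7.
  • If x = 1: the equation forces y = -5, which contradicts the bound y ≥ 7.
Both branches are infeasible, so the system has no integer solution.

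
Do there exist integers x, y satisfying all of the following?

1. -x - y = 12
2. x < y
Yes

Take x = -12, y = 0. Substituting into each constraint:
  (1) 12 + 0 = 12 ✓
  (2) -12 < 0 ✓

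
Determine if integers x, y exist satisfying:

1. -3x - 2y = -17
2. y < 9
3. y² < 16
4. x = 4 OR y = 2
No

A contradictory subset is {-3x - 2y = -17, x = 4 OR y = 2}. No integer assignment can satisfy these jointly:

  - -3x - 2y = -17: is a linear equation tying the variables together
  - x = 4 OR y = 2: forces a choice: either x = 4 or y = 2

Split on the disjunction (x = 4 OR y = 2):
  • If x = 4: with x = 4, every remaining term of the linear equation is divisible by 2, so the left side is ≡ 0 (mod 2); but the right side -5 ≡ 1 (mod 2). No integers can satisfy it.
  • If y = 2: with y = 2, every remaining term of the linear equation is divisible by 3, so the left side is ≡ 0 (mod 3); but the right side -13 ≡ 2 (mod 3). No integers can satisfy it.
Both branches are infeasible, so the system has no integer solution.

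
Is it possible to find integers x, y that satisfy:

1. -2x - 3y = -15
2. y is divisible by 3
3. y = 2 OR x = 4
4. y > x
No

A contradictory subset is {-2x - 3y = -15, y = 2 OR x = 4, y > x}. No integer assignment can satisfy these jointly:

  - -2x - 3y = -15: is a linear equation tying the variables together
  - y = 2 OR x = 4: forces a choice: either y = 2 or x = 4
  - y > x: bounds one variable relative to another variable

Split on the disjunction (y = 2 OR x = 4):
  • If y = 2: with y = 2, every remaining term of the linear equation is divisible by 2, so the left side is ≡ 0 (mod 2); but the right side -9 ≡ 1 (mod 2). No integers can satisfy it.
  • If x = 4: with x = 4, every remaining term of the linear equation is divisible by 3, so the left side is ≡ 0 (mod 3); but the right side -7 ≡ 2 (mod 3). No integers can satisfy it.
Both branches are infeasible, so the system has no integer solution.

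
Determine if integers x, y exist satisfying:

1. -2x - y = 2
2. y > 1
Yes

Take x = -2, y = 2. Substituting into each constraint:
  (1) -2(-2) + (-2) = 2 ✓
  (2) 2 > 1 ✓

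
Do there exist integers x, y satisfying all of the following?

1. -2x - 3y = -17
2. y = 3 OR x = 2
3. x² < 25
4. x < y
No

A contradictory subset is {-2x - 3y = -17, y = 3 OR x = 2, x < y}. No integer assignment can satisfy these jointly:

  - -2x - 3y = -17: is a linear equation tying the variables together
  - y = 3 OR x = 2: forces a choice: either y = 3 or x = 2
  - x < y: bounds one variable relative to another variable

Split on the disjunction (y = 3 OR x = 2):
  • If y = 3: the equation forces x = 4, giving (y, x) = (3, 4), which violates y > x.
  • If x = 2: with x = 2, every remaining term of the linear equation is divisible by 3, so the left side is ≡ 0 (mod 3); but the right side -13 ≡ 2 (mod 3). No integers can satisfy it.
Both branches are infeasible, so the system has no integer solution.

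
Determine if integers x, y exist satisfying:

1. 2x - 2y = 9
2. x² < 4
No

Even the single constraint (2x - 2y = 9) is infeasible over the integers.

  - 2x - 2y = 9: every term on the left is divisible by 2, so the LHS ≡ 0 (mod 2), but the RHS 9 is not — no integer solution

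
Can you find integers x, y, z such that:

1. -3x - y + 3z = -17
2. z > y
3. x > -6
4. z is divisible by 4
Yes

Take x = 6, y = -1, z = 0. Substituting into each constraint:
  (1) -3(6) + 1 + 3(0) = -17 ✓
  (2) 0 > -1 ✓
  (3) 6 > -6 ✓
  (4) 0 = 4 × 0, remainder 0 ✓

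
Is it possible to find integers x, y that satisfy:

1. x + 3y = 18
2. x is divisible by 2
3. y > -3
Yes

Take x = 0, y = 6. Substituting into each constraint:
  (1) 0 + 3(6) = 18 ✓
  (2) 0 = 2 × 0, remainder 0 ✓
  (3) 6 > -3 ✓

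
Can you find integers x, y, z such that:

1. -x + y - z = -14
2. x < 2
Yes

Take x = 0, y = -14, z = 0. Substituting into each constraint:
  (1) 0 + (-14) + 0 = -14 ✓
  (2) 0 < 2 ✓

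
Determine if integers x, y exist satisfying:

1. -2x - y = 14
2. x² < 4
Yes

Take x = 0, y = -14. Substituting into each constraint:
  (1) -2(0) + 14 = 14 ✓
  (2) x² = (0)² = 0, and 0 < 4 ✓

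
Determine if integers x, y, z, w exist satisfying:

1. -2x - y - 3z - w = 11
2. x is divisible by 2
Yes

Take x = 0, y = -11, z = 0, w = 0. Substituting into each constraint:
  (1) -2(0) + 11 - 3(0) + 0 = 11 ✓
  (2) 0 = 2 × 0, remainder 0 ✓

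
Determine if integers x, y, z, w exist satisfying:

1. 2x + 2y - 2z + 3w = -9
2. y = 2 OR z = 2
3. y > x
Yes

Take x = 1, y = 2, z = 0, w = -5. Substituting into each constraint:
  (1) 2(1) + 2(2) - 2(0) + 3(-5) = -9 ✓
  (2) y = 2, target 2 ✓ (first branch holds)
  (3) 2 > 1 ✓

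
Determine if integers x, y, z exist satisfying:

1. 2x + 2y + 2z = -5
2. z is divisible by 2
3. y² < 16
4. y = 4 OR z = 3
No

Even the single constraint (2x + 2y + 2z = -5) is infeasible over the integers.

  - 2x + 2y + 2z = -5: every term on the left is divisible by 2, so the LHS ≡ 0 (mod 2), but the RHS -5 is not — no integer solution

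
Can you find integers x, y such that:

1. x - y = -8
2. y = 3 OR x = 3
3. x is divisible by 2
No

The full constraint system is jointly infeasible over the integers. Each constraint and what it forces:

  - x - y = -8: is a linear equation tying the variables together
  - y = 3 OR x = 3: forces a choice: either y = 3 or x = 3
  - x is divisible by 2: restricts x to multiples of 2

Split on the disjunction (y = 3 OR x = 3):
  • If y = 3: with y = 3, writing x = 2x', every remaining term of the linear equation is divisible by 2, so the left side is ≡ 0 (mod 2); but the right side -5 ≡ 1 (mod 2). No integers can satisfy it.
  • If x = 3: this contradicts the divisibility constraint — 3 is not a multiple of 2.
Both branches are infeasible, so the system has no integer solution.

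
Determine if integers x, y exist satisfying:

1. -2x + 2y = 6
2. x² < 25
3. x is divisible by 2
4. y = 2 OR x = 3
No

A contradictory subset is {-2x + 2y = 6, x is divisible by 2, y = 2 OR x = 3}. No integer assignment can satisfy these jointly:

  - -2x + 2y = 6: is a linear equation tying the variables together
  - x is divisible by 2: restricts x to multiples of 2
  - y = 2 OR x = 3: forces a choice: either y = 2 or x = 3

Split on the disjunction (y = 2 OR x = 3):
  • If y = 2: with y = 2, writing x = 2x', every remaining term of the linear equation is divisible by 4, so the left side is ≡ 0 (mod 4); but the right side 2 ≡ 2 (mod 4). No integers can satisfy it.
  • If x = 3: this contradicts the divisibility constraint — 3 is not a multiple of 2.
Both branches are infeasible, so the system has no integer solution.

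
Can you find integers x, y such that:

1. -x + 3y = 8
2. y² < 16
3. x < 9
Yes

Take x = -8, y = 0. Substituting into each constraint:
  (1) 8 + 3(0) = 8 ✓
  (2) y² = (0)² = 0, and 0 < 16 ✓
  (3) -8 < 9 ✓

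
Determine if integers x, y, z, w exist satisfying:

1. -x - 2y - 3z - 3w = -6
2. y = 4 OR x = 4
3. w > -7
Yes

Take x = 4, y = 7, z = 0, w = -4. Substituting into each constraint:
  (1) (-4) - 2(7) - 3(0) - 3(-4) = -6 ✓
  (2) x = 4, target 4 ✓ (second branch holds)
  (3) -4 > -7 ✓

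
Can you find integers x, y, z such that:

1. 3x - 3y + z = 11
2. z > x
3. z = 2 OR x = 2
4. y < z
Yes

Take x = 1, y = -2, z = 2. Substituting into each constraint:
  (1) 3(1) - 3(-2) + 2 = 11 ✓
  (2) 2 > 1 ✓
  (3) z = 2, target 2 ✓ (first branch holds)
  (4) -2 < 2 ✓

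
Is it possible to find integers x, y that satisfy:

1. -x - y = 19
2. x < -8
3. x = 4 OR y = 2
Yes

Take x = -21, y = 2. Substituting into each constraint:
  (1) 21 + (-2) = 19 ✓
  (2) -21 < -8 ✓
  (3) y = 2, target 2 ✓ (second branch holds)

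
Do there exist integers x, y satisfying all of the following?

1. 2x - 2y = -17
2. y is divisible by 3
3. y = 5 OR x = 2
No

Even the single constraint (2x - 2y = -17) is infeasible over the integers.

  - 2x - 2y = -17: every term on the left is divisible by 2, so the LHS ≡ 0 (mod 2), but the RHS -17 is not — no integer solution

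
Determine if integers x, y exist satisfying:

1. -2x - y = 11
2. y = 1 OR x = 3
Yes

Take x = -6, y = 1. Substituting into each constraint:
  (1) -2(-6) + (-1) = 11 ✓
  (2) y = 1, target 1 ✓ (first branch holds)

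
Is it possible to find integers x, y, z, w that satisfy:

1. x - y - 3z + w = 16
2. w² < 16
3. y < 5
Yes

Take x = 16, y = 0, z = 0, w = 0. Substituting into each constraint:
  (1) 16 + 0 - 3(0) + 0 = 16 ✓
  (2) w² = (0)² = 0, and 0 < 16 ✓
  (3) 0 < 5 ✓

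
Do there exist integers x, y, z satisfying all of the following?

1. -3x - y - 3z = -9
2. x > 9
Yes

Take x = 10, y = -21, z = 0. Substituting into each constraint:
  (1) -3(10) + 21 - 3(0) = -9 ✓
  (2) 10 > 9 ✓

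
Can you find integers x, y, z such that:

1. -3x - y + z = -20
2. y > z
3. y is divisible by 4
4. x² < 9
Yes

Take x = 2, y = 0, z = -14. Substituting into each constraint:
  (1) -3(2) + 0 + (-14) = -20 ✓
  (2) 0 > -14 ✓
  (3) 0 = 4 × 0, remainder 0 ✓
  (4) x² = (2)² = 4, and 4 < 9 ✓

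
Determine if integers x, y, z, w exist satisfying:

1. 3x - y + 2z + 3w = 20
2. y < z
Yes

Take x = 6, y = 0, z = 1, w = 0. Substituting into each constraint:
  (1) 3(6) + 0 + 2(1) + 3(0) = 20 ✓
  (2) 0 < 1 ✓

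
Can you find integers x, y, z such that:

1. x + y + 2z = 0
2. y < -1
Yes

Take x = 0, y = -2, z = 1. Substituting into each constraint:
  (1) 0 + (-2) + 2(1) = 0 ✓
  (2) -2 < -1 ✓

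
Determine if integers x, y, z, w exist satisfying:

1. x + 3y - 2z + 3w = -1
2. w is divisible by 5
Yes

Take x = 0, y = 1, z = 2, w = 0. Substituting into each constraint:
  (1) 0 + 3(1) - 2(2) + 3(0) = -1 ✓
  (2) 0 = 5 × 0, remainder 0 ✓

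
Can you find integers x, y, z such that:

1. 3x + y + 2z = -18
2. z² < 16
Yes

Take x = 0, y = -18, z = 0. Substituting into each constraint:
  (1) 3(0) + (-18) + 2(0) = -18 ✓
  (2) z² = (0)² = 0, and 0 < 16 ✓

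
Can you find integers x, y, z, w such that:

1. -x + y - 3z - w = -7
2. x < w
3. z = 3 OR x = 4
Yes

Take x = 4, y = 2, z = 0, w = 5. Substituting into each constraint:
  (1) (-4) + 2 - 3(0) + (-5) = -7 ✓
  (2) 4 < 5 ✓
  (3) x = 4, target 4 ✓ (second branch holds)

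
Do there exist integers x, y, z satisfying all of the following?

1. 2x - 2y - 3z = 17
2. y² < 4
Yes

Take x = 1, y = 0, z = -5. Substituting into each constraint:
  (1) 2(1) - 2(0) - 3(-5) = 17 ✓
  (2) y² = (0)² = 0, and 0 < 4 ✓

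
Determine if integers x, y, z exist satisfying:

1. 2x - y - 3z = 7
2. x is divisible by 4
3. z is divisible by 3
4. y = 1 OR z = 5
Yes

Take x = 4, y = 1, z = 0. Substituting into each constraint:
  (1) 2(4) + (-1) - 3(0) = 7 ✓
  (2) 4 = 4 × 1, remainder 0 ✓
  (3) 0 = 3 × 0, remainder 0 ✓
  (4) y = 1, target 1 ✓ (first branch holds)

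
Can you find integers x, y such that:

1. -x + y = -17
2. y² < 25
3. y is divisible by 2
Yes

Take x = 17, y = 0. Substituting into each constraint:
  (1) (-17) + 0 = -17 ✓
  (2) y² = (0)² = 0, and 0 < 25 ✓
  (3) 0 = 2 × 0, remainder 0 ✓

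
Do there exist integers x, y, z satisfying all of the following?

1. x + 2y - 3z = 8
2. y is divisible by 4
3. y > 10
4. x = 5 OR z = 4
Yes

Take x = -4, y = 12, z = 4. Substituting into each constraint:
  (1) (-4) + 2(12) - 3(4) = 8 ✓
  (2) 12 = 4 × 3, remainder 0 ✓
  (3) 12 > 10 ✓
  (4) z = 4, target 4 ✓ (second branch holds)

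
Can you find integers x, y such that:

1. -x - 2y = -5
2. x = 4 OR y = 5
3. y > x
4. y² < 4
No

The full constraint system is jointly infeasible over the integers. Each constraint and what it forces:

  - -x - 2y = -5: is a linear equation tying the variables together
  - x = 4 OR y = 5: forces a choice: either x = 4 or y = 5
  - y > x: bounds one variable relative to another variable
  - y² < 4: restricts y to |y| ≤ 1

Split on the disjunction (x = 4 OR y = 5):
  • If x = 4: with x = 4, every remaining term of the linear equation is divisible by 2, so the left side is ≡ 0 (mod 2); but the right side -1 ≡ 1 (mod 2). No integers can satisfy it.
  • If y = 5: this contradicts y² < 4, which requires |y| ≤ 1.
Both branches are infeasible, so the system has no integer solution.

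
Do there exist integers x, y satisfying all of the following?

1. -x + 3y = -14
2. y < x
Yes

Take x = -4, y = -6. Substituting into each constraint:
  (1) 4 + 3(-6) = -14 ✓
  (2) -6 < -4 ✓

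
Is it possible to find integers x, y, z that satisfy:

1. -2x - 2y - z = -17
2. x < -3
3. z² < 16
Yes

Take x = -4, y = 12, z = 1. Substituting into each constraint:
  (1) -2(-4) - 2(12) + (-1) = -17 ✓
  (2) -4 < -3 ✓
  (3) z² = (1)² = 1, and 1 < 16 ✓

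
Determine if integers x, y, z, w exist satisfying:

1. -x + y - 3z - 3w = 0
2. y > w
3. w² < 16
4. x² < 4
Yes

Take x = 0, y = 0, z = 1, w = -1. Substituting into each constraint:
  (1) 0 + 0 - 3(1) - 3(-1) = 0 ✓
  (2) 0 > -1 ✓
  (3) w² = (-1)² = 1, and 1 < 16 ✓
  (4) x² = (0)² = 0, and 0 < 4 ✓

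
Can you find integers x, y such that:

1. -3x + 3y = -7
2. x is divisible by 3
No

Even the single constraint (-3x + 3y = -7) is infeasible over the integers.

  - -3x + 3y = -7: every term on the left is divisible by 3, so the LHS ≡ 0 (mod 3), but the RHS -7 is not — no integer solution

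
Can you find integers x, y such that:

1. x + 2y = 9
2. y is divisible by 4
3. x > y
Yes

Take x = 9, y = 0. Substituting into each constraint:
  (1) 9 + 2(0) = 9 ✓
  (2) 0 = 4 × 0, remainder 0 ✓
  (3) 9 > 0 ✓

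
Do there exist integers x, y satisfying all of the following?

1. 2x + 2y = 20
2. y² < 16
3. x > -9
Yes

Take x = 10, y = 0. Substituting into each constraint:
  (1) 2(10) + 2(0) = 20 ✓
  (2) y² = (0)² = 0, and 0 < 16 ✓
  (3) 10 > -9 ✓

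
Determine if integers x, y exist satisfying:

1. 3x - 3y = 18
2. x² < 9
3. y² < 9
No

The full constraint system is jointly infeasible over the integers. Each constraint and what it forces:

  - 3x - 3y = 18: is a linear equation tying the variables together
  - x² < 9: restricts x to |x| ≤ 2
  - y² < 9: restricts y to |y| ≤ 2

Range argument: with x ∈ [-2, 2], y ∈ [-2, 2], the left side of the equation is at most 12, but the right side is 18 > 12. No integer solution exists.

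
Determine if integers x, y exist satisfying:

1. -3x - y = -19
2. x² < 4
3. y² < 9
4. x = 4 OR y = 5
No

A contradictory subset is {x² < 4, y² < 9, x = 4 OR y = 5}. No integer assignment can satisfy these jointly:

  - x² < 4: restricts x to |x| ≤ 1
  - y² < 9: restricts y to |y| ≤ 2
  - x = 4 OR y = 5: forces a choice: either x = 4 or y = 5

Split on the disjunction (x = 4 OR y = 5):
  • If x = 4: this contradicts x² < 4, which requires |x| ≤ 1.
  • If y = 5: this contradicts y² < 9, which requires |y| ≤ 2.
Both branches are infeasible, so the system has no integer solution.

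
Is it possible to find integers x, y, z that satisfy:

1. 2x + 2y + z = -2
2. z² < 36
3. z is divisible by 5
Yes

Take x = -1, y = 0, z = 0. Substituting into each constraint:
  (1) 2(-1) + 2(0) + 0 = -2 ✓
  (2) z² = (0)² = 0, and 0 < 36 ✓
  (3) 0 = 5 × 0, remainder 0 ✓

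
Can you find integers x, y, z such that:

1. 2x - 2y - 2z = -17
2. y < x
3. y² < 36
No

Even the single constraint (2x - 2y - 2z = -17) is infeasible over the integers.

  - 2x - 2y - 2z = -17: every term on the left is divisible by 2, so the LHS ≡ 0 (mod 2), but the RHS -17 is not — no integer solution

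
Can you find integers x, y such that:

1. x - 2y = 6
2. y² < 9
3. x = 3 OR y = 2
Yes

Take x = 10, y = 2. Substituting into each constraint:
  (1) 10 - 2(2) = 6 ✓
  (2) y² = (2)² = 4, and 4 < 9 ✓
  (3) y = 2, target 2 ✓ (second branch holds)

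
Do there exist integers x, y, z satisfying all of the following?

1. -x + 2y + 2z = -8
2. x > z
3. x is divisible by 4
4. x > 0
Yes

Take x = 4, y = -2, z = 0. Substituting into each constraint:
  (1) (-4) + 2(-2) + 2(0) = -8 ✓
  (2) 4 > 0 ✓
  (3) 4 = 4 × 1, remainder 0 ✓
  (4) 4 > 0 ✓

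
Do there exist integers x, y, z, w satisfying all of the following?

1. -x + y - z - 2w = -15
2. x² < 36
Yes

Take x = 0, y = 0, z = 1, w = 7. Substituting into each constraint:
  (1) 0 + 0 + (-1) - 2(7) = -15 ✓
  (2) x² = (0)² = 0, and 0 < 36 ✓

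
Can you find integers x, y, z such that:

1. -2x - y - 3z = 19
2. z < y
Yes

Take x = -8, y = 0, z = -1. Substituting into each constraint:
  (1) -2(-8) + 0 - 3(-1) = 19 ✓
  (2) -1 < 0 ✓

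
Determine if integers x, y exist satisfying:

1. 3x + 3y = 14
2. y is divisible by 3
No

Even the single constraint (3x + 3y = 14) is infeasible over the integers.

  - 3x + 3y = 14: every term on the left is divisible by 3, so the LHS ≡ 0 (mod 3), but the RHS 14 is not — no integer solution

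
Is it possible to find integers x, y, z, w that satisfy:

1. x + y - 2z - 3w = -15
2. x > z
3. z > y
Yes

Take x = 1, y = -1, z = 0, w = 5. Substituting into each constraint:
  (1) 1 + (-1) - 2(0) - 3(5) = -15 ✓
  (2) 1 > 0 ✓
  (3) 0 > -1 ✓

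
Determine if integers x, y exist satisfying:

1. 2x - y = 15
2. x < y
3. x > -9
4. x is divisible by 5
Yes

Take x = 20, y = 25. Substituting into each constraint:
  (1) 2(20) + (-25) = 15 ✓
  (2) 20 < 25 ✓
  (3) 20 > -9 ✓
  (4) 20 = 5 × 4, remainder 0 ✓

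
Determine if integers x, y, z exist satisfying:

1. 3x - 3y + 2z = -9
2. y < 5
Yes

Take x = 0, y = 3, z = 0. Substituting into each constraint:
  (1) 3(0) - 3(3) + 2(0) = -9 ✓
  (2) 3 < 5 ✓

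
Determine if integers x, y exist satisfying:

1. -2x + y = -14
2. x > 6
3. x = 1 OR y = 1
No

The full constraint system is jointly infeasible over the integers. Each constraint and what it forces:

  - -2x + y = -14: is a linear equation tying the variables together
  - x > 6: bounds one variable relative to a constant
  - x = 1 OR y = 1: forces a choice: either x = 1 or y = 1

Split on the disjunction (x = 1 OR y = 1):
  • If x = 1: this contradicts the bound x ≥ 7.
  • If y = 1: with y = 1, every remaining term of the linear equation is divisible by 2, so the left side is ≡ 0 (mod 2); but the right side -15 ≡ 1 (mod 2). No integers can satisfy it.
Both branches are infeasible, so the system has no integer solution.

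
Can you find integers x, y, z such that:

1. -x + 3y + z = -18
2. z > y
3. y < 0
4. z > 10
Yes

Take x = 26, y = -1, z = 11. Substituting into each constraint:
  (1) (-26) + 3(-1) + 11 = -18 ✓
  (2) 11 > -1 ✓
  (3) -1 < 0 ✓
  (4) 11 > 10 ✓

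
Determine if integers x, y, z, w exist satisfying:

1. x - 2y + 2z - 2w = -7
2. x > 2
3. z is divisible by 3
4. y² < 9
Yes

Take x = 3, y = 0, z = 0, w = 5. Substituting into each constraint:
  (1) 3 - 2(0) + 2(0) - 2(5) = -7 ✓
  (2) 3 > 2 ✓
  (3) 0 = 3 × 0, remainder 0 ✓
  (4) y² = (0)² = 0, and 0 < 9 ✓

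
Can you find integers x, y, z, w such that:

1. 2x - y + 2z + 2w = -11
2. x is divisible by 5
Yes

Take x = 0, y = 11, z = 0, w = 0. Substituting into each constraint:
  (1) 2(0) + (-11) + 2(0) + 2(0) = -11 ✓
  (2) 0 = 5 × 0, remainder 0 ✓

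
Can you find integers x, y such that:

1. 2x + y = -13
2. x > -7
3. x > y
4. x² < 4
Yes

Take x = 0, y = -13. Substituting into each constraint:
  (1) 2(0) + (-13) = -13 ✓
  (2) 0 > -7 ✓
  (3) 0 > -13 ✓
  (4) x² = (0)² = 0, and 0 < 4 ✓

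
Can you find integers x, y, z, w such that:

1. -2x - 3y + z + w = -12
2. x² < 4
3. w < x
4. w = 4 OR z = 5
Yes

Take x = 1, y = 5, z = 5, w = 0. Substituting into each constraint:
  (1) -2(1) - 3(5) + 5 + 0 = -12 ✓
  (2) x² = (1)² = 1, and 1 < 4 ✓
  (3) 0 < 1 ✓
  (4) z = 5, target 5 ✓ (second branch holds)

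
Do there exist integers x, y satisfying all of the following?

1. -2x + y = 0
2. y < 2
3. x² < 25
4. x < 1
Yes

Take x = 0, y = 0. Substituting into each constraint:
  (1) -2(0) + 0 = 0 ✓
  (2) 0 < 2 ✓
  (3) x² = (0)² = 0, and 0 < 25 ✓
  (4) 0 < 1 ✓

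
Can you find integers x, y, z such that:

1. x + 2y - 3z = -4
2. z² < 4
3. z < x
Yes

Take x = 2, y = -3, z = 0. Substituting into each constraint:
  (1) 2 + 2(-3) - 3(0) = -4 ✓
  (2) z² = (0)² = 0, and 0 < 4 ✓
  (3) 0 < 2 ✓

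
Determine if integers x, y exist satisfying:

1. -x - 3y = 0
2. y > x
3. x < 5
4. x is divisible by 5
Yes

Take x = -15, y = 5. Substituting into each constraint:
  (1) 15 - 3(5) = 0 ✓
  (2) 5 > -15 ✓
  (3) -15 < 5 ✓
  (4) -15 = 5 × -3, remainder 0 ✓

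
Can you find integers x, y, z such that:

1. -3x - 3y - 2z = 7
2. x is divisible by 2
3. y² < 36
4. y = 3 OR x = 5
Yes

Take x = 6, y = 3, z = -17. Substituting into each constraint:
  (1) -3(6) - 3(3) - 2(-17) = 7 ✓
  (2) 6 = 2 × 3, remainder 0 ✓
  (3) y² = (3)² = 9, and 9 < 36 ✓
  (4) y = 3, target 3 ✓ (first branch holds)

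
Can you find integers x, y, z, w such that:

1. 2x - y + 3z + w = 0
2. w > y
Yes

Take x = -2, y = 0, z = 1, w = 1. Substituting into each constraint:
  (1) 2(-2) + 0 + 3(1) + 1 = 0 ✓
  (2) 1 > 0 ✓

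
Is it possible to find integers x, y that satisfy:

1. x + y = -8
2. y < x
Yes

Take x = 0, y = -8. Substituting into each constraint:
  (1) 0 + (-8) = -8 ✓
  (2) -8 < 0 ✓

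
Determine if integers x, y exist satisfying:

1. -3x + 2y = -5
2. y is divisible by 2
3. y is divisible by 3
No

A contradictory subset is {-3x + 2y = -5, y is divisible by 3}. No integer assignment can satisfy these jointly:

  - -3x + 2y = -5: is a linear equation tying the variables together
  - y is divisible by 3: restricts y to multiples of 3

Modular obstruction: writing y = 3y', every remaining term of the linear equation is divisible by 3, so the left side is ≡ 0 (mod 3); but the right side -5 ≡ 1 (mod 3). No integers can satisfy it.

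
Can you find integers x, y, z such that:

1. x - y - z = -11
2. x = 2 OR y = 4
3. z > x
Yes

Take x = 0, y = 4, z = 7. Substituting into each constraint:
  (1) 0 + (-4) + (-7) = -11 ✓
  (2) y = 4, target 4 ✓ (second branch holds)
  (3) 7 > 0 ✓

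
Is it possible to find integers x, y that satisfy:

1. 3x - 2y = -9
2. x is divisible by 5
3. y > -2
Yes

Take x = 5, y = 12. Substituting into each constraint:
  (1) 3(5) - 2(12) = -9 ✓
  (2) 5 = 5 × 1, remainder 0 ✓
  (3) 12 > -2 ✓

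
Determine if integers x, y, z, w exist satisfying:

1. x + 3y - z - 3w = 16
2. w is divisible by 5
Yes

Take x = 0, y = 0, z = -16, w = 0. Substituting into each constraint:
  (1) 0 + 3(0) + 16 - 3(0) = 16 ✓
  (2) 0 = 5 × 0, remainder 0 ✓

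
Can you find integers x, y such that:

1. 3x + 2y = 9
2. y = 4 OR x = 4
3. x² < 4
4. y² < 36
No

A contradictory subset is {3x + 2y = 9, y = 4 OR x = 4, x² < 4}. No integer assignment can satisfy these jointly:

  - 3x + 2y = 9: is a linear equation tying the variables together
  - y = 4 OR x = 4: forces a choice: either y = 4 or x = 4
  - x² < 4: restricts x to |x| ≤ 1

Split on the disjunction (y = 4 OR x = 4):
  • If y = 4: with y = 4, every remaining term of the linear equation is divisible by 3, so the left side is ≡ 0 (mod 3); but the right side 1 ≡ 1 (mod 3). No integers can satisfy it.
  • If x = 4: this contradicts x² < 4, which requires |x| ≤ 1.
Both branches are infeasible, so the system has no integer solution.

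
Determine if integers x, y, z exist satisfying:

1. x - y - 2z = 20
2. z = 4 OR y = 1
Yes

Take x = 28, y = 0, z = 4. Substituting into each constraint:
  (1) 28 + 0 - 2(4) = 20 ✓
  (2) z = 4, target 4 ✓ (first branch holds)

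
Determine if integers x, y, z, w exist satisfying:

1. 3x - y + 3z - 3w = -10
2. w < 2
Yes

Take x = -3, y = 1, z = 0, w = 0. Substituting into each constraint:
  (1) 3(-3) + (-1) + 3(0) - 3(0) = -10 ✓
  (2) 0 < 2 ✓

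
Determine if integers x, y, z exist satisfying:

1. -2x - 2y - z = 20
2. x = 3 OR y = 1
Yes

Take x = -11, y = 1, z = 0. Substituting into each constraint:
  (1) -2(-11) - 2(1) + 0 = 20 ✓
  (2) y = 1, target 1 ✓ (second branch holds)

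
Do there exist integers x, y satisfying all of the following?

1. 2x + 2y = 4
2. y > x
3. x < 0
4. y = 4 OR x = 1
Yes

Take x = -2, y = 4. Substituting into each constraint:
  (1) 2(-2) + 2(4) = 4 ✓
  (2) 4 > -2 ✓
  (3) -2 < 0 ✓
  (4) y = 4, target 4 ✓ (first branch holds)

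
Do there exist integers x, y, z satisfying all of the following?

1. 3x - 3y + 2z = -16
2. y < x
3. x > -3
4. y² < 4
Yes

Take x = 2, y = 0, z = -11. Substituting into each constraint:
  (1) 3(2) - 3(0) + 2(-11) = -16 ✓
  (2) 0 < 2 ✓
  (3) 2 > -3 ✓
  (4) y² = (0)² = 0, and 0 < 4 ✓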